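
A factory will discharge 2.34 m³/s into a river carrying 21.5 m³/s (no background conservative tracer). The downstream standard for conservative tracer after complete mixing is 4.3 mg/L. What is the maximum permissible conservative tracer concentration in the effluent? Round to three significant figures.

43.8 mg/L

At the limit, (Qr·Cr + Qe·Cₑ)/(Qr + Qe) = 4.3:
Cₑ = (23.84·4.3 − 21.50·0) / 2.340 = 43.81 mg/L.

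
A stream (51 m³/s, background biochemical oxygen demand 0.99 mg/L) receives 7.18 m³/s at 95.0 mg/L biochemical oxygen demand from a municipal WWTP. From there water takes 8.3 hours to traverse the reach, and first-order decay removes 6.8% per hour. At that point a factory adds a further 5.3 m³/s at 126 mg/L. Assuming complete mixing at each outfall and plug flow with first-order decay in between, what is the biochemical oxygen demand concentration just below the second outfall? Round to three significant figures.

After mixing, C = (51.00·0.9900 + 7.180·95.00) / 58.18 = 732.6/58.18 = 12.59 mg/L; combined flow 58.18 m³/s.
6.8%/h lost → k = −ln(1 − 0.068) = 0.07042 h⁻¹.
Decay over the reach: 12.59·exp(−kt) = 12.59·0.5574 = 7.018 mg/L.
At the second outfall, C = (58.18·7.018 + 5.300·126.0) / (58.18 + 5.300) = 16.95 mg/L.

17.0 mg/L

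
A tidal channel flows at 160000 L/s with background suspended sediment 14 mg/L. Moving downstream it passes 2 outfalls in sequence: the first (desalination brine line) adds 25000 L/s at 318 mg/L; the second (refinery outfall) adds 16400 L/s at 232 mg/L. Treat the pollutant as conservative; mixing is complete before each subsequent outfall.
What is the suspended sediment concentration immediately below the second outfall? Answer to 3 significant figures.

After outfall 1: Q = 160000 + 25000 = 185000 L/s; C = (160000·14.00 + 25000·318.0)/185000 = 55.08 mg/L.
After outfall 2: Q = 185000 + 16400 = 201400 L/s; C = (185000·55.08 + 16400·232.0)/201400 = 69.49 mg/L.

69.5 mg/L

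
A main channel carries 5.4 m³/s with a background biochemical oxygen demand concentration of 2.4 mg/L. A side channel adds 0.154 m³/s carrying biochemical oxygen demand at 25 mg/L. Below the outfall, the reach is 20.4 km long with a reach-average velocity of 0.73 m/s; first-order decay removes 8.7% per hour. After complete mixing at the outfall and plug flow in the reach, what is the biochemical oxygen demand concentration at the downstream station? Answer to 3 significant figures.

Conservation of mass: C = (5.400·2.400 + 0.1540·25.00) / 5.554 = 16.81/5.554 = 3.027 mg/L.
Travel time t = 20.4·1000 / 0.73 = 27950 s = 7.763 h.
8.7%/h lost → k = −ln(1 − 0.087) = 0.09102 h⁻¹.
First-order decay: C = 3.027·exp(−k·t) = 3.027·0.4933 = 1.493 mg/L.

1.49 mg/L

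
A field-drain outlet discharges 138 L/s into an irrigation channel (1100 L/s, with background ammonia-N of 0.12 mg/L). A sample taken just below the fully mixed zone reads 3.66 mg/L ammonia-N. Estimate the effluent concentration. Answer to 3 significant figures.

Mass balance: 1100·0.1200 + 138.0·Cₑ = 1238·3.660
→ Cₑ = (1238·3.660 − 1100·0.1200) / 138.0 = 31.88 mg/L.

31.9 mg/L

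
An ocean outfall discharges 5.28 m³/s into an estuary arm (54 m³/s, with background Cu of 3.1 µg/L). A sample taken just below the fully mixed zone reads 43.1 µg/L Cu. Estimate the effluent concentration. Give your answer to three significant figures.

Mass balance: 54.00·3.100 + 5.280·Cₑ = 59.28·43.10
→ Cₑ = (59.28·43.10 − 54.00·3.100) / 5.280 = 452.2 µg/L.

452 µg/L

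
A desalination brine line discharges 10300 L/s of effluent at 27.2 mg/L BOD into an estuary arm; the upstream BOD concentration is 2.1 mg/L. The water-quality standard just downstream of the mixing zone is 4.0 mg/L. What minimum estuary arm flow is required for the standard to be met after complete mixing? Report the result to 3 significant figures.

126000 L/s

Set C_mix = 4.0: (Q·2.100 + 10300·27.20) / (Q + 10300) = 4.0
→ Q = 10300·(27.20 − 4.0)/(4.0 − 2.100) = 125800 L/s.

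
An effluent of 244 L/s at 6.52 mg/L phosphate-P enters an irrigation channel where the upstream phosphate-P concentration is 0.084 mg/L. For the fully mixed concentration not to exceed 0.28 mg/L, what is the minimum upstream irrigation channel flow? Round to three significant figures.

7770 L/s

Set C_mix = 0.28: (Q·0.08400 + 244.0·6.520) / (Q + 244.0) = 0.28
→ Q = 244.0·(6.520 − 0.28)/(0.28 − 0.08400) = 7768 L/s.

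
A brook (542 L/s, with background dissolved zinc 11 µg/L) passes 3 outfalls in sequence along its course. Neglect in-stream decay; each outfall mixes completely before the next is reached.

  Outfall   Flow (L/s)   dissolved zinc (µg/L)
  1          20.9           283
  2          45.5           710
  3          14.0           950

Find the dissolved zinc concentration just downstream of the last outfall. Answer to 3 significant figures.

After outfall 1: Q = 542.0 + 20.90 = 562.9 L/s; C = (542.0·11.00 + 20.90·283.0)/562.9 = 21.10 µg/L.
After outfall 2: Q = 562.9 + 45.50 = 608.4 L/s; C = (562.9·21.10 + 45.50·710.0)/608.4 = 72.62 µg/L.
After outfall 3: Q = 608.4 + 14.00 = 622.4 L/s; C = (608.4·72.62 + 14.00·950.0)/622.4 = 92.35 µg/L.

92.4 µg/L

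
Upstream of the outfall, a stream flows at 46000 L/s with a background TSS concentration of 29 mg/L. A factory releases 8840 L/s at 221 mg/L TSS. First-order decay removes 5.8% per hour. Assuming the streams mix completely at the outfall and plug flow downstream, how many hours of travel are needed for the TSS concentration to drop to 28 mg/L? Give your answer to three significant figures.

Mass balance: C = (46000·29.00 + 8840·221.0) / 54840 = 3288000/54840 = 59.95 mg/L.
5.8%/h lost → k = −ln(1 − 0.058) = 0.05975 h⁻¹.
59.95·exp(−k·t) = 28 → t = ln(59.95/28)/k = 45870 s = 12.74 h.

12.7 h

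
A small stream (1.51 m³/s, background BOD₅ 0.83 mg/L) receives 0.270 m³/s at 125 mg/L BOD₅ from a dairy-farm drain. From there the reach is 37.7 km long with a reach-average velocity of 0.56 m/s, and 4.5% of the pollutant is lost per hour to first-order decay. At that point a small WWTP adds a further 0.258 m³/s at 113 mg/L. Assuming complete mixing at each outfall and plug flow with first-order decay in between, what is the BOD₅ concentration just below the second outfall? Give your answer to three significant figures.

Mass balance: C = (1.510·0.8300 + 0.2700·125.0) / 1.780 = 35.00/1.780 = 19.66 mg/L; combined flow 1.780 m³/s.
Travel time t = 37.7·1000 / 0.56 = 67320 s = 18.70 h.
4.5%/h lost → k = −ln(1 − 0.045) = 0.04604 h⁻¹.
Decay over the reach: 19.66·exp(−kt) = 19.66·0.4227 = 8.313 mg/L.
Second outfall: C = (1.780·8.313 + 0.2580·113.0)/2.038 = 21.57 mg/L.

21.6 mg/L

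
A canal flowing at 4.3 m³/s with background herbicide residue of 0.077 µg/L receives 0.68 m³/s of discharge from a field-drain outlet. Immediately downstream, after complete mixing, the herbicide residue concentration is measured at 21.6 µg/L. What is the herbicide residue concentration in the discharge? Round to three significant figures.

158 µg/L

Mass balance: 4.300·0.07700 + 0.6800·Cₑ = 4.980·21.60
→ Cₑ = (4.980·21.60 − 4.300·0.07700) / 0.6800 = 157.7 µg/L.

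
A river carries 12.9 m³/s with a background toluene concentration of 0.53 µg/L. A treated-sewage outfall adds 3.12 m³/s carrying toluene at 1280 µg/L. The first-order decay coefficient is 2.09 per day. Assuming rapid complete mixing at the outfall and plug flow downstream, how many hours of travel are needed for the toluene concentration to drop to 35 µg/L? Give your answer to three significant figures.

After mixing, C = (12.90·0.5300 + 3.120·1280) / 16.02 = 4000/16.02 = 249.7 µg/L.
249.7·exp(−k·t) = 35 → t = ln(249.7/35)/k = 81230 s = 22.56 h.

22.6 h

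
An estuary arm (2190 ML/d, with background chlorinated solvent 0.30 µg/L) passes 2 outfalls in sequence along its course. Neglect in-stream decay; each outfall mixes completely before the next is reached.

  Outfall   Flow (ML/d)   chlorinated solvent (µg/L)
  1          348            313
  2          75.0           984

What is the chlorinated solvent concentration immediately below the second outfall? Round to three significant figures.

Outfall 1: combined Q = 2538 ML/d; C = (2190·0.3000 + 348.0·313.0)/2538 = 43.18 µg/L.
Outfall 2: combined Q = 2613 ML/d; C = (2538·43.18 + 75.00·984.0)/2613 = 70.18 µg/L.

70.2 µg/L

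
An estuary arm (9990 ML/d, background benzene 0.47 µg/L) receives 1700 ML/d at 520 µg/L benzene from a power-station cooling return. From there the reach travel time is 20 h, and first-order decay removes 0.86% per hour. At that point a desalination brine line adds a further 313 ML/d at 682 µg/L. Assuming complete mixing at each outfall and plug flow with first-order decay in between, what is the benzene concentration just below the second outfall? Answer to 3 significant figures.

80.1 µg/L

Mixed concentration C = ΣQC/ΣQ = (9990·0.4700 + 1700·520.0) / 11690 = 888700/11690 = 76.02 µg/L; combined flow 11690 ML/d.
0.86%/h lost → k = −ln(1 − 0.0086) = 0.008637 h⁻¹.
Applying C = C₀e^(−kt): 76.02 × 0.8414 = 63.96 µg/L.
Second outfall: C = (11690·63.96 + 313.0·682.0)/12000 = 80.08 µg/L.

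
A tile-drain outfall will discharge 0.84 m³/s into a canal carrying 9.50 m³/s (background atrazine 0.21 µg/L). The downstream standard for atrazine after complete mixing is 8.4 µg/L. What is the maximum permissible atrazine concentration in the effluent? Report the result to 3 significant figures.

101 µg/L

At the limit, (Qr·Cr + Qe·Cₑ)/(Qr + Qe) = 8.4:
Cₑ = (10.34·8.4 − 9.500·0.2100) / 0.8400 = 101.0 µg/L.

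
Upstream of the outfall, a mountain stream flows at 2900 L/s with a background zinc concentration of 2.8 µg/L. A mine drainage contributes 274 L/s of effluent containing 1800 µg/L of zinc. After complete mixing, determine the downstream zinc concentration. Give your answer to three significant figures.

Conservation of mass: C = (2900·2.800 + 274.0·1800) / 3174 = 501300/3174 = 157.9 µg/L.

158 µg/L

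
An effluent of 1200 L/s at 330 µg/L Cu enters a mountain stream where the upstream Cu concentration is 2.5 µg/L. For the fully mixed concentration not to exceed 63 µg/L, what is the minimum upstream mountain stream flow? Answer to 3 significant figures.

5300 L/s

Set C_mix = 63: (Q·2.500 + 1200·330.0) / (Q + 1200) = 63
→ Q = 1200·(330.0 − 63)/(63 − 2.500) = 5296 L/s.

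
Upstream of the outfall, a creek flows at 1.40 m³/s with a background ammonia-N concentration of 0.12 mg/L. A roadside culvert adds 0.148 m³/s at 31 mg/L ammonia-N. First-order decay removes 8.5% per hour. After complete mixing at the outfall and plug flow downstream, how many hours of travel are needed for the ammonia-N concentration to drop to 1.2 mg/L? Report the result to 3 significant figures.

Conservation of mass: C = (1.400·0.1200 + 0.1480·31.00) / 1.548 = 4.756/1.548 = 3.072 mg/L.
8.5%/h lost → k = −ln(1 − 0.085) = 0.08883 h⁻¹.
3.072·exp(−k·t) = 1.2 → t = ln(3.072/1.2)/k = 38100 s = 10.58 h.

10.6 h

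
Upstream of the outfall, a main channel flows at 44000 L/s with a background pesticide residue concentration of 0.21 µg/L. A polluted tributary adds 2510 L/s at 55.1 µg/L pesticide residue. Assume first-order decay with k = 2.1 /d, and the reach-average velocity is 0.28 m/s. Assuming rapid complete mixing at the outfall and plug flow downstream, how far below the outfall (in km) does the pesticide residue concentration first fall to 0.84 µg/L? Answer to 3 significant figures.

Mass balance: C = (44000·0.2100 + 2510·55.10) / 46510 = 147500/46510 = 3.172 µg/L.
Set 3.172·exp(−k·t) = 0.84 → t = ln(3.172/0.84)/k = 54670 s = 15.19 h.
Distance = v·t = 0.28·54670 = 15310 m = 15.31 km.

15.3 km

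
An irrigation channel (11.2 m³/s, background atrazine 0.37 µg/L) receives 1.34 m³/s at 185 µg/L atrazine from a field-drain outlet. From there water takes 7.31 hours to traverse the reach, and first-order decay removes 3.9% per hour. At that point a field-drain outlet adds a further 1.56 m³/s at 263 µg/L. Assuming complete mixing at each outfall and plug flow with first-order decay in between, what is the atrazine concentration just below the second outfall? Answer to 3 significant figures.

42.5 µg/L

Conservation of mass: C = (11.20·0.3700 + 1.340·185.0) / 12.54 = 252.0/12.54 = 20.10 µg/L; combined flow 12.54 m³/s.
3.9%/h lost → k = −ln(1 − 0.039) = 0.03978 h⁻¹.
Applying C = C₀e^(−kt): 20.10 × 0.7477 = 15.03 µg/L.
At the second outfall, C = (12.54·15.03 + 1.560·263.0) / (12.54 + 1.560) = 42.46 µg/L.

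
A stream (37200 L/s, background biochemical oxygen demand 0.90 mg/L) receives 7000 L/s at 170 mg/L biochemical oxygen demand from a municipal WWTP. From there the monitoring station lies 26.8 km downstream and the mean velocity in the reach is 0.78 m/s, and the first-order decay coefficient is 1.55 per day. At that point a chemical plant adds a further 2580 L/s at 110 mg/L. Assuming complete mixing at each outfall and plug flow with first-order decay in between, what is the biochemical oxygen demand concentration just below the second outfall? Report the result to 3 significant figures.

20.2 mg/L

Mass balance: C = (37200·0.9000 + 7000·170.0) / 44200 = 1223000/44200 = 27.68 mg/L; combined flow 44200 L/s.
Travel time t = 26.8·1000 / 0.78 = 34360 s = 9.544 h.
First-order decay: C = 27.68·exp(−k·t) = 27.68·0.5399 = 14.94 mg/L.
At the second outfall, C = (44200·14.94 + 2580·110.0) / (44200 + 2580) = 20.19 mg/L.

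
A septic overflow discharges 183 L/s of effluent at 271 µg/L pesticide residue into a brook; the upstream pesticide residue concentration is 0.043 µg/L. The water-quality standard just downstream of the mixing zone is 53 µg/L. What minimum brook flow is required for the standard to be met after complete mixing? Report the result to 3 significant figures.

Set C_mix = 53: (Q·0.04300 + 183.0·271.0) / (Q + 183.0) = 53
→ Q = 183.0·(271.0 − 53)/(53 − 0.04300) = 753.3 L/s.

753 L/s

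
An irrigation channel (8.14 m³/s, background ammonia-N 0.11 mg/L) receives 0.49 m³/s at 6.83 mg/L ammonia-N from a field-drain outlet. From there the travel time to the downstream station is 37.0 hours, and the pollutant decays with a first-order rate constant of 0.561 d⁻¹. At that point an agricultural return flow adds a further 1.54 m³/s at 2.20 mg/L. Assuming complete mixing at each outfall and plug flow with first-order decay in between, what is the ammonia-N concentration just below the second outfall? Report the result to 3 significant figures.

Mixed concentration C = ΣQC/ΣQ = (8.140·0.1100 + 0.4900·6.830) / 8.630 = 4.242/8.630 = 0.4916 mg/L; combined flow 8.630 m³/s.
First-order decay: C = 0.4916·exp(−k·t) = 0.4916·0.4211 = 0.2070 mg/L.
Second outfall: C = (8.630·0.2070 + 1.540·2.200)/10.17 = 0.5088 mg/L.

0.509 mg/L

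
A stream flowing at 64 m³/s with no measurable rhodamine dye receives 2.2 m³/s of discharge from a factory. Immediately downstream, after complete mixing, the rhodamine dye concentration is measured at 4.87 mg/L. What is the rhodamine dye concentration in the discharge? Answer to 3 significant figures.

Mass balance: 64.00·0 + 2.200·Cₑ = 66.20·4.870
→ Cₑ = (66.20·4.870 − 64.00·0) / 2.200 = 146.5 mg/L.

147 mg/L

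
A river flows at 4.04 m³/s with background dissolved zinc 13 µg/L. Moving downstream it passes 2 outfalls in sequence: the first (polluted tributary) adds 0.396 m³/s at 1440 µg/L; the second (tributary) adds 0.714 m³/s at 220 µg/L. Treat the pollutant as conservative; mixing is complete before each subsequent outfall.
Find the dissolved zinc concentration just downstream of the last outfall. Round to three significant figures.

After outfall 1: Q = 4.040 + 0.3960 = 4.436 m³/s; C = (4.040·13.00 + 0.3960·1440)/4.436 = 140.4 µg/L.
After outfall 2: Q = 4.436 + 0.7140 = 5.150 m³/s; C = (4.436·140.4 + 0.7140·220.0)/5.150 = 151.4 µg/L.

151 µg/L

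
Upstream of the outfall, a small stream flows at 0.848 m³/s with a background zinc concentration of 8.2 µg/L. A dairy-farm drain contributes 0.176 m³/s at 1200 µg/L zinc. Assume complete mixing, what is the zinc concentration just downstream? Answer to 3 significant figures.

Mass balance: C = (0.8480·8.200 + 0.1760·1200) / 1.024 = 218.2/1.024 = 213.0 µg/L.

213 µg/L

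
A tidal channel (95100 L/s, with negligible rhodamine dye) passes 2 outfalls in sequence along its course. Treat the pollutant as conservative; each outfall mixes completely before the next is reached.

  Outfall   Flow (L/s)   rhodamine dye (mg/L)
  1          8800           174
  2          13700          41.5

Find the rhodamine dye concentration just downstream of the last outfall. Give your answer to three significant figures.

17.9 mg/L

Below outfall 1: Q → 103900 L/s, C = (95100·0 + 8800·174.0)/103900 = 14.74 mg/L.
Below outfall 2: Q → 117600 L/s, C = (103900·14.74 + 13700·41.50)/117600 = 17.86 mg/L.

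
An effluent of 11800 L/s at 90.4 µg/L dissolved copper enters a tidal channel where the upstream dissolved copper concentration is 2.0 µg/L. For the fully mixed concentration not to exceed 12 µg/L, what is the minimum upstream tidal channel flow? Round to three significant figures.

Set C_mix = 12: (Q·2.000 + 11800·90.40) / (Q + 11800) = 12
→ Q = 11800·(90.40 − 12)/(12 − 2.000) = 92510 L/s.

92500 L/s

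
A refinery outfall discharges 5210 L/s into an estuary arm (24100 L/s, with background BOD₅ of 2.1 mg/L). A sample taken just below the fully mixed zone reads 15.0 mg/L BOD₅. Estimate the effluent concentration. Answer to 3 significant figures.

Mass balance: 24100·2.100 + 5210·Cₑ = 29310·15.00
→ Cₑ = (29310·15.00 − 24100·2.100) / 5210 = 74.67 mg/L.

74.7 mg/L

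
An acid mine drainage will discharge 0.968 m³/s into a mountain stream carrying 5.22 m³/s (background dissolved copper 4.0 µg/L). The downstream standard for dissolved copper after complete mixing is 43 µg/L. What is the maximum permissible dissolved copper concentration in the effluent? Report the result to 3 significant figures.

253 µg/L

At the limit, (Qr·Cr + Qe·Cₑ)/(Qr + Qe) = 43:
Cₑ = (6.188·43 − 5.220·4.000) / 0.9680 = 253.3 µg/L.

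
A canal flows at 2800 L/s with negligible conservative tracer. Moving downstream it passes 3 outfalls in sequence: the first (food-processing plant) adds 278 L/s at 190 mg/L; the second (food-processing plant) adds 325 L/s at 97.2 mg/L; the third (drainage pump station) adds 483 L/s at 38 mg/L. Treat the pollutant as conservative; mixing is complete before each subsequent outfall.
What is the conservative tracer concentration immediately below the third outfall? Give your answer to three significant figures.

Below outfall 1: Q → 3078 L/s, C = (2800·0 + 278.0·190.0)/3078 = 17.16 mg/L.
Below outfall 2: Q → 3403 L/s, C = (3078·17.16 + 325.0·97.20)/3403 = 24.80 mg/L.
Below outfall 3: Q → 3886 L/s, C = (3403·24.80 + 483.0·38.00)/3886 = 26.44 mg/L.

26.4 mg/L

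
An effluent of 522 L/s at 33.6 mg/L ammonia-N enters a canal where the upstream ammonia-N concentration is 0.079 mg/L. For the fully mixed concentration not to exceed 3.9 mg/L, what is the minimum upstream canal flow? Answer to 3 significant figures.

4060 L/s

Set C_mix = 3.9: (Q·0.07900 + 522.0·33.60) / (Q + 522.0) = 3.9
→ Q = 522.0·(33.60 − 3.9)/(3.9 − 0.07900) = 4057 L/s.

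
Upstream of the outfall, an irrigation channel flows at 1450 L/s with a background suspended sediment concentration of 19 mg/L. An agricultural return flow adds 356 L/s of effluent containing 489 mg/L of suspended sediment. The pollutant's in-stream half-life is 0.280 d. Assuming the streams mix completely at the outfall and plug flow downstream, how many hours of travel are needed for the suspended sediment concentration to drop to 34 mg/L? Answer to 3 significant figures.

Flow-weighted average: C = (1450·19.00 + 356.0·489.0) / 1806 = 201600/1806 = 111.6 mg/L.
Half-life 0.280 d → k = ln 2 / 0.280 = 2.476 d⁻¹.
111.6·exp(−k·t) = 34 → t = ln(111.6/34)/k = 41500 s = 11.53 h.

11.5 h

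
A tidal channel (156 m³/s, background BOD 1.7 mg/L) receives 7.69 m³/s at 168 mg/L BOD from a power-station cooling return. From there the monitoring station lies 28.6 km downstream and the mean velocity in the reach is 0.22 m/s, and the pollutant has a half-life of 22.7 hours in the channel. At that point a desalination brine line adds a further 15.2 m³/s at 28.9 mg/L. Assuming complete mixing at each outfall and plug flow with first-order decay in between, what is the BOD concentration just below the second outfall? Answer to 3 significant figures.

5.35 mg/L

Conservation of mass: C = (156.0·1.700 + 7.690·168.0) / 163.7 = 1557/163.7 = 9.513 mg/L; combined flow 163.7 m³/s.
Travel time t = 28.6·1000 / 0.22 = 130000 s = 36.11 h.
Half-life 22.7 h → k = ln 2 / 22.7 = 0.03054 h⁻¹ = 0.7328 d⁻¹.
Decay over the reach: 9.513·exp(−kt) = 9.513·0.3320 = 3.158 mg/L.
Second outfall: C = (163.7·3.158 + 15.20·28.90)/178.9 = 5.345 mg/L.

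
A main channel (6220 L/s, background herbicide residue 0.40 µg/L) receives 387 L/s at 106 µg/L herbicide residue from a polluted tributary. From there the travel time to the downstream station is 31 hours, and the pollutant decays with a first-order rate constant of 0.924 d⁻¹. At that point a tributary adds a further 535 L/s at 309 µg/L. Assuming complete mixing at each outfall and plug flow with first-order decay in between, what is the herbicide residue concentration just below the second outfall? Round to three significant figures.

Conservation of mass: C = (6220·0.4000 + 387.0·106.0) / 6607 = 43510/6607 = 6.585 µg/L; combined flow 6607 L/s.
Decay over the reach: 6.585·exp(−kt) = 6.585·0.3032 = 1.996 µg/L.
Second outfall: C = (6607·1.996 + 535.0·309.0)/7142 = 24.99 µg/L.

25.0 µg/L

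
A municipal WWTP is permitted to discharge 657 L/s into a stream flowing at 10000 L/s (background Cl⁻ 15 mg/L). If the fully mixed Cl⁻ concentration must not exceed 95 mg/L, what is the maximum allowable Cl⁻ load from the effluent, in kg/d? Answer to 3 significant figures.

Mass balance at the limit: 10000·15.00 + 657.0·Cₑ = 10660·95 → Cₑ = 1313 mg/L.
657.0 L/s = 0.6570 m³/s. Load = 0.6570 m³/s × 1313 g/m³ × 86 400 s/d = 74510 kg/d.

74500 kg/d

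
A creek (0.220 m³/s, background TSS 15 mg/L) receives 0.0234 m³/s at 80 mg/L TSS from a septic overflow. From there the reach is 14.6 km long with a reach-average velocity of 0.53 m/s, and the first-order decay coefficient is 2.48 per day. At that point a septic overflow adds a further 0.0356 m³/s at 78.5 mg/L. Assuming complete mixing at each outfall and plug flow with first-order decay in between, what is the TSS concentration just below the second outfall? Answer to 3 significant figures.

Conservation of mass: C = (0.2200·15.00 + 0.02340·80.00) / 0.2434 = 5.172/0.2434 = 21.25 mg/L; combined flow 0.2434 m³/s.
Travel time t = 14.6·1000 / 0.53 = 27550 s = 7.652 h.
After decay, C = 21.25 × e^(−kt) = 21.25 × 0.4535 = 9.637 mg/L.
Second outfall: C = (0.2434·9.637 + 0.03560·78.50)/0.2790 = 18.42 mg/L.

18.4 mg/L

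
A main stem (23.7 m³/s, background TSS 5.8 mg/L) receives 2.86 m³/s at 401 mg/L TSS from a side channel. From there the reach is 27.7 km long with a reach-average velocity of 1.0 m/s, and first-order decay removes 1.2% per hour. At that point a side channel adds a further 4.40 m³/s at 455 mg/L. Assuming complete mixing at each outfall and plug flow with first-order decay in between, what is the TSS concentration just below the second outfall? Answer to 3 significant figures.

Flow-weighted average: C = (23.70·5.800 + 2.860·401.0) / 26.56 = 1284/26.56 = 48.36 mg/L; combined flow 26.56 m³/s.
Travel time t = 27.7·1000 / 1.0 = 27700 s = 7.694 h.
1.2%/h lost → k = −ln(1 − 0.012) = 0.01207 h⁻¹.
First-order decay: C = 48.36·exp(−k·t) = 48.36·0.9113 = 44.07 mg/L.
Second outfall: C = (26.56·44.07 + 4.400·455.0)/30.96 = 102.5 mg/L.

102 mg/L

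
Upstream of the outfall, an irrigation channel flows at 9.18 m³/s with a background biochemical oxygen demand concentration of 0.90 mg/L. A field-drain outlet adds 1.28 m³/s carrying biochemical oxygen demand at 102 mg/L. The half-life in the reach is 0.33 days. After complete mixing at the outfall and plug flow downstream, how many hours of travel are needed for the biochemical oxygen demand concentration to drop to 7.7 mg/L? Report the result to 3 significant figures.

6.22 h

Mass balance: C = (9.180·0.9000 + 1.280·102.0) / 10.46 = 138.8/10.46 = 13.27 mg/L.
Half-life 0.33 d → k = ln 2 / 0.33 = 2.100 d⁻¹.
13.27·exp(−k·t) = 7.7 → t = ln(13.27/7.7)/k = 22390 s = 6.221 h.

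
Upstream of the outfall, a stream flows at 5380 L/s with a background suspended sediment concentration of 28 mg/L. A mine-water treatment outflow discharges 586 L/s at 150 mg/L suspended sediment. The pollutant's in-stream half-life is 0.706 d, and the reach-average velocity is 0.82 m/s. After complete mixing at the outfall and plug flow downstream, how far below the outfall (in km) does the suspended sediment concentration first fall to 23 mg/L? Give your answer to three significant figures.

Mass balance: C = (5380·28.00 + 586.0·150.0) / 5966 = 238500/5966 = 39.98 mg/L.
Half-life 0.706 d → k = ln 2 / 0.706 = 0.9818 d⁻¹.
Set 39.98·exp(−k·t) = 23 → t = ln(39.98/23)/k = 48660 s = 13.52 h.
Distance = v·t = 0.82·48660 = 39900 m = 39.90 km.

39.9 km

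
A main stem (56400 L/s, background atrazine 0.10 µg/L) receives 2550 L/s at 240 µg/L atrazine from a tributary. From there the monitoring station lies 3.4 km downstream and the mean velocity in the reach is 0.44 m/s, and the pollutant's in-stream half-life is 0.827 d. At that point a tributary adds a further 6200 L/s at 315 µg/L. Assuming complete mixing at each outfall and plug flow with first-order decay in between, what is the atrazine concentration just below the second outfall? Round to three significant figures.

38.8 µg/L

Flow-weighted average: C = (56400·0.1000 + 2550·240.0) / 58950 = 617600/58950 = 10.48 µg/L; combined flow 58950 L/s.
Travel time t = 3.4·1000 / 0.44 = 7727 s = 2.146 h.
Half-life 0.827 d → k = ln 2 / 0.827 = 0.8381 d⁻¹.
Applying C = C₀e^(−kt): 10.48 × 0.9278 = 9.721 µg/L.
Second outfall: C = (58950·9.721 + 6200·315.0)/65150 = 38.77 µg/L.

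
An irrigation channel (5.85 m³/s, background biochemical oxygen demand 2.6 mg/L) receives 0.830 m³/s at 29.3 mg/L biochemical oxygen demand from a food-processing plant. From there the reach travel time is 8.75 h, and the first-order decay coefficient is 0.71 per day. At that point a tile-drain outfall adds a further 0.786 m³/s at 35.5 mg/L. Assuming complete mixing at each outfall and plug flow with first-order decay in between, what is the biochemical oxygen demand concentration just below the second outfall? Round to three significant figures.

After mixing, C = (5.850·2.600 + 0.8300·29.30) / 6.680 = 39.53/6.680 = 5.918 mg/L; combined flow 6.680 m³/s.
After decay, C = 5.918 × e^(−kt) = 5.918 × 0.7719 = 4.568 mg/L.
At the second outfall, C = (6.680·4.568 + 0.7860·35.50) / (6.680 + 0.7860) = 7.824 mg/L.

7.82 mg/L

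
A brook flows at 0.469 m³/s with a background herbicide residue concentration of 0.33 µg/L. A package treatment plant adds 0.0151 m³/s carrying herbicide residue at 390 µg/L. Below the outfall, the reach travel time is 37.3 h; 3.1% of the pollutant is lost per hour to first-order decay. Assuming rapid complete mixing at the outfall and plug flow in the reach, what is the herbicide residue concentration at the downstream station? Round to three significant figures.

3.86 µg/L

Mass balance: C = (0.4690·0.3300 + 0.01510·390.0) / 0.4841 = 6.044/0.4841 = 12.48 µg/L.
3.1%/h lost → k = −ln(1 − 0.031) = 0.03149 h⁻¹.
Decay over the reach: 12.48·exp(−kt) = 12.48·0.3089 = 3.857 µg/L.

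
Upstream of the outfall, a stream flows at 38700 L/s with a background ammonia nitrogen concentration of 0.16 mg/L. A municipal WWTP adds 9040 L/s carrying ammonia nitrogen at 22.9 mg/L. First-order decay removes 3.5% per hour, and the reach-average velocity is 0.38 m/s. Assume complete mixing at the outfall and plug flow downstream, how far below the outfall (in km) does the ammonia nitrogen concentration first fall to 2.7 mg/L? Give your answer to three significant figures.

After mixing, C = (38700·0.1600 + 9040·22.90) / 47740 = 213200/47740 = 4.466 mg/L.
3.5%/h lost → k = −ln(1 − 0.035) = 0.03563 h⁻¹.
Set 4.466·exp(−k·t) = 2.7 → t = ln(4.466/2.7)/k = 50850 s = 14.13 h.
Distance = v·t = 0.38·50850 = 19320 m = 19.32 km.

19.3 km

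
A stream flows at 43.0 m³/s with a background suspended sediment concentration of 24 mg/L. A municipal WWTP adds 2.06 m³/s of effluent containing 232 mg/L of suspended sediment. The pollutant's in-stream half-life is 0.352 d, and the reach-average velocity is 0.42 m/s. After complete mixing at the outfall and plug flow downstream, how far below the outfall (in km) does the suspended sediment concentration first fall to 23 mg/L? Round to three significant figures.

6.93 km

Conservation of mass: C = (43.00·24.00 + 2.060·232.0) / 45.06 = 1510/45.06 = 33.51 mg/L.
Half-life 0.352 d → k = ln 2 / 0.352 = 1.969 d⁻¹.
Set 33.51·exp(−k·t) = 23 → t = ln(33.51/23)/k = 16510 s = 4.587 h.
Distance = v·t = 0.42·16510 = 6935 m = 6.935 km.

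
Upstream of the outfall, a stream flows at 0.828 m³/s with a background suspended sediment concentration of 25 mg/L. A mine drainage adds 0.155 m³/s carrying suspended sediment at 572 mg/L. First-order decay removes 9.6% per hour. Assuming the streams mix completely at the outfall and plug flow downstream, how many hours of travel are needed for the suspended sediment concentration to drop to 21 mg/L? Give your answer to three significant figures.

16.5 h

Flow-weighted average: C = (0.8280·25.00 + 0.1550·572.0) / 0.9830 = 109.4/0.9830 = 111.3 mg/L.
9.6%/h lost → k = −ln(1 − 0.096) = 0.1009 h⁻¹.
111.3·exp(−k·t) = 21 → t = ln(111.3/21)/k = 59470 s = 16.52 h.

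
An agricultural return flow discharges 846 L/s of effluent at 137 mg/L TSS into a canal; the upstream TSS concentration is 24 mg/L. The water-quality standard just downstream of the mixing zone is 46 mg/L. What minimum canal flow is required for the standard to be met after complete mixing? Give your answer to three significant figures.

3500 L/s

Set C_mix = 46: (Q·24.00 + 846.0·137.0) / (Q + 846.0) = 46
→ Q = 846.0·(137.0 − 46)/(46 − 24.00) = 3499 L/s.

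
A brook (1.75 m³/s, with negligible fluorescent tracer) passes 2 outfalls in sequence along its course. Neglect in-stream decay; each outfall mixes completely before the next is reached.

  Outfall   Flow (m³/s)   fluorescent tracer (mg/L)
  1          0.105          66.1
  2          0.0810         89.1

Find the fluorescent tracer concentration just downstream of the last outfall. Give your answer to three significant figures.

7.31 mg/L

Outfall 1: combined Q = 1.855 m³/s; C = (1.750·0 + 0.1050·66.10)/1.855 = 3.742 mg/L.
Outfall 2: combined Q = 1.936 m³/s; C = (1.855·3.742 + 0.08100·89.10)/1.936 = 7.313 mg/L.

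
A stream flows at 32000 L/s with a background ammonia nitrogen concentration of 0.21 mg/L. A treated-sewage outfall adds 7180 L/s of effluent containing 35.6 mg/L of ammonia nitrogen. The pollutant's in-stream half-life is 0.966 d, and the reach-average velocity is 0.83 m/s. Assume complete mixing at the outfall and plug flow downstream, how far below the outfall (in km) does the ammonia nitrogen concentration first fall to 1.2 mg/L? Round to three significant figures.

Mixed concentration C = ΣQC/ΣQ = (32000·0.2100 + 7180·35.60) / 39180 = 262300/39180 = 6.695 mg/L.
Half-life 0.966 d → k = ln 2 / 0.966 = 0.7175 d⁻¹.
Set 6.695·exp(−k·t) = 1.2 → t = ln(6.695/1.2)/k = 207000 s = 57.50 h.
Distance = v·t = 0.83·207000 = 171800 m = 171.8 km.

172 km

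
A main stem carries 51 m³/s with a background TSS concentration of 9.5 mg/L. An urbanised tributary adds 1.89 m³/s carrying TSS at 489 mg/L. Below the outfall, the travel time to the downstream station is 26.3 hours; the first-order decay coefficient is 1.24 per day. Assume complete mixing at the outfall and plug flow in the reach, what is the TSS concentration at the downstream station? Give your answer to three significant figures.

Mass balance: C = (51.00·9.500 + 1.890·489.0) / 52.89 = 1409/52.89 = 26.63 mg/L.
After decay, C = 26.63 × e^(−kt) = 26.63 × 0.2570 = 6.844 mg/L.

6.84 mg/L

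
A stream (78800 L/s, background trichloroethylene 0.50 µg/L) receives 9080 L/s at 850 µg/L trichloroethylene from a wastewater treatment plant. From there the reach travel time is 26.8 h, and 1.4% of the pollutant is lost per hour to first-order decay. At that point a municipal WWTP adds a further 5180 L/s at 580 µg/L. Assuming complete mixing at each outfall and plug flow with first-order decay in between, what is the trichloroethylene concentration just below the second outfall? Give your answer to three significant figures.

89.4 µg/L

Mixed concentration C = ΣQC/ΣQ = (78800·0.5000 + 9080·850.0) / 87880 = 7757000/87880 = 88.27 µg/L; combined flow 87880 L/s.
1.4%/h lost → k = −ln(1 − 0.014) = 0.01410 h⁻¹.
Decay over the reach: 88.27·exp(−kt) = 88.27·0.6853 = 60.50 µg/L.
Second outfall: C = (87880·60.50 + 5180·580.0)/93060 = 89.41 µg/L.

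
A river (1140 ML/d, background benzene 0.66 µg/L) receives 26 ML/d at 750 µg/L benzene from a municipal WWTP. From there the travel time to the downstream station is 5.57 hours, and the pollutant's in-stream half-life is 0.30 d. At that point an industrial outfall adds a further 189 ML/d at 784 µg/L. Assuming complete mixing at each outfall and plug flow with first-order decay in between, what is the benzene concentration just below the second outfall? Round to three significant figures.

Mixed concentration C = ΣQC/ΣQ = (1140·0.6600 + 26.00·750.0) / 1166 = 20250/1166 = 17.37 µg/L; combined flow 1166 ML/d.
Half-life 0.30 d → k = ln 2 / 0.30 = 2.310 d⁻¹.
Decay over the reach: 17.37·exp(−kt) = 17.37·0.5850 = 10.16 µg/L.
Second outfall: C = (1166·10.16 + 189.0·784.0)/1355 = 118.1 µg/L.

118 µg/L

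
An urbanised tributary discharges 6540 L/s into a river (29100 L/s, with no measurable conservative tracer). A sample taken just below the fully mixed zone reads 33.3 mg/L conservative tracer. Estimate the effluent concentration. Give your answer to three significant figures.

181 mg/L

Mass balance: 29100·0 + 6540·Cₑ = 35640·33.30
→ Cₑ = (35640·33.30 − 29100·0) / 6540 = 181.5 mg/L.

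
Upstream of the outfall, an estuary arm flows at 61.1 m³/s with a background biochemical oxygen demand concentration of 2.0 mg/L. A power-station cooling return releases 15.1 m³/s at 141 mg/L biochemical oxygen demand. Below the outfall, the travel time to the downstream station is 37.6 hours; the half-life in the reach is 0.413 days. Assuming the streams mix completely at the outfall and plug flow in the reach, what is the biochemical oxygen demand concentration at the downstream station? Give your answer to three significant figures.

2.13 mg/L

Conservation of mass: C = (61.10·2.000 + 15.10·141.0) / 76.20 = 2251/76.20 = 29.54 mg/L.
Half-life 0.413 d → k = ln 2 / 0.413 = 1.678 d⁻¹.
First-order decay: C = 29.54·exp(−k·t) = 29.54·0.07212 = 2.131 mg/L.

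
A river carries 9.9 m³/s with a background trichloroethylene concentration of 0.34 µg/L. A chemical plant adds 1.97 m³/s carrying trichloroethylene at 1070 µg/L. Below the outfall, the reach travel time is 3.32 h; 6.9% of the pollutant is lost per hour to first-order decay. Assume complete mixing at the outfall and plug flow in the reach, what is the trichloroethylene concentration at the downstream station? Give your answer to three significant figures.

140 µg/L

Mass balance: C = (9.900·0.3400 + 1.970·1070) / 11.87 = 2111/11.87 = 177.9 µg/L.
6.9%/h lost → k = −ln(1 − 0.069) = 0.07150 h⁻¹.
After decay, C = 177.9 × e^(−kt) = 177.9 × 0.7887 = 140.3 µg/L.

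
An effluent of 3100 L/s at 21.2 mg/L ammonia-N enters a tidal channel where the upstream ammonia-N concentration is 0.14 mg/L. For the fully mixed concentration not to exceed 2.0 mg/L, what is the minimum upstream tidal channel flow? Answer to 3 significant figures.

32000 L/s

Set C_mix = 2.0: (Q·0.1400 + 3100·21.20) / (Q + 3100) = 2.0
→ Q = 3100·(21.20 − 2.0)/(2.0 − 0.1400) = 32000 L/s.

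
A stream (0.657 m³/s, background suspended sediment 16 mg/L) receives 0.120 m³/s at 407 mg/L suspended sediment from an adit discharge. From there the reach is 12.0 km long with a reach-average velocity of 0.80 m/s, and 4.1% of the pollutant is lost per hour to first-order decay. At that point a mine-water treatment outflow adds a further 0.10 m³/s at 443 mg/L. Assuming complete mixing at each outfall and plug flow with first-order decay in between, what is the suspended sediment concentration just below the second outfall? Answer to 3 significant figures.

Mass balance: C = (0.6570·16.00 + 0.1200·407.0) / 0.7770 = 59.35/0.7770 = 76.39 mg/L; combined flow 0.7770 m³/s.
Travel time t = 12.0·1000 / 0.80 = 15000 s = 4.167 h.
4.1%/h lost → k = −ln(1 − 0.041) = 0.04186 h⁻¹.
Decay over the reach: 76.39·exp(−kt) = 76.39·0.8399 = 64.16 mg/L.
Second outfall: C = (0.7770·64.16 + 0.1000·443.0)/0.8770 = 107.4 mg/L.

107 mg/L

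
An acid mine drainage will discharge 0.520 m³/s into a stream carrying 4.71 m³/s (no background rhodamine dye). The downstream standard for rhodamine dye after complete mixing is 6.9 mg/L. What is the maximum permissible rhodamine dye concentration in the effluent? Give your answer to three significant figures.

At the limit, (Qr·Cr + Qe·Cₑ)/(Qr + Qe) = 6.9:
Cₑ = (5.230·6.9 − 4.710·0) / 0.5200 = 69.40 mg/L.

69.4 mg/L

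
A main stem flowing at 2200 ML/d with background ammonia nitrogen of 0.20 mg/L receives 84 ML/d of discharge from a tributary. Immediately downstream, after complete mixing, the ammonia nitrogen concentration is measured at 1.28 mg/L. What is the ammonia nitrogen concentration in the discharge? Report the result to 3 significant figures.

29.6 mg/L

Mass balance: 2200·0.2000 + 84.00·Cₑ = 2284·1.280
→ Cₑ = (2284·1.280 − 2200·0.2000) / 84.00 = 29.57 mg/L.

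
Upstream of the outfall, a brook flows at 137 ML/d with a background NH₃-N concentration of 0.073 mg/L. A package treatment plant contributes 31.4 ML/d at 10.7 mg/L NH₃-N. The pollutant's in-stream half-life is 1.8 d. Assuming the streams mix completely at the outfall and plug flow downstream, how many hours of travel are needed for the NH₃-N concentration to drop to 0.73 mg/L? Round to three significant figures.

64.5 h

Conservation of mass: C = (137.0·0.07300 + 31.40·10.70) / 168.4 = 346.0/168.4 = 2.055 mg/L.
Half-life 1.8 d → k = ln 2 / 1.8 = 0.3851 d⁻¹.
2.055·exp(−k·t) = 0.73 → t = ln(2.055/0.73)/k = 232200 s = 64.49 h.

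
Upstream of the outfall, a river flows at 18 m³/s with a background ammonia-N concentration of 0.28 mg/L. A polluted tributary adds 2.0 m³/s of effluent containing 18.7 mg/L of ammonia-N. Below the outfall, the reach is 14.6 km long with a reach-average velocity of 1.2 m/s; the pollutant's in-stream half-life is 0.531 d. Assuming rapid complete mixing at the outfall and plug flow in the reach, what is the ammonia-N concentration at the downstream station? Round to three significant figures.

Flow-weighted average: C = (18.00·0.2800 + 2.000·18.70) / 20.00 = 42.44/20.00 = 2.122 mg/L.
Travel time t = 14.6·1000 / 1.2 = 12170 s = 3.380 h.
Half-life 0.531 d → k = ln 2 / 0.531 = 1.305 d⁻¹.
Applying C = C₀e^(−kt): 2.122 × 0.8321 = 1.766 mg/L.

1.77 mg/L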